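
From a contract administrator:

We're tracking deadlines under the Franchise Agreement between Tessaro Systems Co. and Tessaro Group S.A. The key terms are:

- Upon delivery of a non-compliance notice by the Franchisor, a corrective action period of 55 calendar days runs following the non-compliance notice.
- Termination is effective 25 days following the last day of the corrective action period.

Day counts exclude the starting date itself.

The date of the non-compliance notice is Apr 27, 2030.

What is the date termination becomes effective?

The last day of the corrective action period: 55 calendar days after Apr 27, 2030 is Jun 21, 2030.
Adding 25 calendar days to Jun 21, 2030 gives Jul 16, 2030, which is the date termination becomes effective.

Jul 16, 2030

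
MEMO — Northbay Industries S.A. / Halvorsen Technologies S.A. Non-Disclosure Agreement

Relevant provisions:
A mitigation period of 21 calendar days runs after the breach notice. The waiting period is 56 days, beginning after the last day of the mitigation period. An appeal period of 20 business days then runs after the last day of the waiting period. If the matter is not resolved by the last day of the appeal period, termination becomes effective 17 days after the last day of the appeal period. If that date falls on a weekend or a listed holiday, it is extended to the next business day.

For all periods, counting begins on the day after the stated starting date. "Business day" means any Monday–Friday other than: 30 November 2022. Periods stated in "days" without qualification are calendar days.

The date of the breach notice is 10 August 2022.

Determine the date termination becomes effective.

Adding 21 calendar days to 10 August 2022 gives 31 August 2022, which is the last day of the mitigation period.
The last day of the waiting period: 56 calendar days after 31 August 2022 is 26 October 2022.
The last day of the appeal period: counting 20 business days from Wednesday, 26 October 2022 (Oct 27, Oct 28, Oct 31, Nov 1, …, Nov 21, Nov 22, Nov 23, skipping weekends) reaches Wednesday, 23 November 2022.
The date termination becomes effective: 23 November 2022 + 17 days = 10 December 2022. That falls on a Saturday, so it rolls to the next business day, Monday, 12 December 2022.

12 December 2022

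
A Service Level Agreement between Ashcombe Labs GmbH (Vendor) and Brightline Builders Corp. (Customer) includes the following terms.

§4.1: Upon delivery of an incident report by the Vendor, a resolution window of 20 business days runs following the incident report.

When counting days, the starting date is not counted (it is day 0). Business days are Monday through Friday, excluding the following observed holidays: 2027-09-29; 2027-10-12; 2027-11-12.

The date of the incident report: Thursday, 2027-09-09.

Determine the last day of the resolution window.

2027-10-08

From Thursday, 2027-09-09, 20 business days (Sep 10, Sep 13, Sep 14, Sep 15, …, Oct 6, Oct 7, Oct 8, skipping weekends and the listed holiday on Sep 29) brings us to Friday, 2027-10-08, which is the last day of the resolution window.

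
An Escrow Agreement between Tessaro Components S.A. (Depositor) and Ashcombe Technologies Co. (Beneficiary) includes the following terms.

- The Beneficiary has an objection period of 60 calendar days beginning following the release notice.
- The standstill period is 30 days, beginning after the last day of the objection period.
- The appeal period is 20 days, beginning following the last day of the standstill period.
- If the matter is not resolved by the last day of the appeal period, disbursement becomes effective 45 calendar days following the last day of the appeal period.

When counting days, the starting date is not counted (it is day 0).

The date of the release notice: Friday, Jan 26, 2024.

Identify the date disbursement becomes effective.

Jun 29, 2024

Adding 60 calendar days to Jan 26, 2024 gives Mar 26, 2024, which is the last day of the objection period.
The last day of the standstill period: 30 calendar days after Mar 26, 2024 is Apr 25, 2024.
The last day of the appeal period: 20 calendar days after Apr 25, 2024 is May 15, 2024.
The date disbursement becomes effective: 45 calendar days after May 15, 2024 is Jun 29, 2024.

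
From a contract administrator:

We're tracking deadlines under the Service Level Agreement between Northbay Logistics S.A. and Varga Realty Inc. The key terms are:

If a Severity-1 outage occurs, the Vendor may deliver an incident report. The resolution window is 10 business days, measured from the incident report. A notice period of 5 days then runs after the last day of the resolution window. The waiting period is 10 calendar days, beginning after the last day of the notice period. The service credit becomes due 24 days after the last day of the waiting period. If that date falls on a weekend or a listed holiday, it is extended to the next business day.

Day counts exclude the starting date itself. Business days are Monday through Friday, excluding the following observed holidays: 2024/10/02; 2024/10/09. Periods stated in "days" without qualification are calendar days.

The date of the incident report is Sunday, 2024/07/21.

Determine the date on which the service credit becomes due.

2024/09/10

From Sunday, 2024/07/21, 10 business days (Jul 22, Jul 23, Jul 24, Jul 25, Jul 26, Jul 29, Jul 30, Jul 31, Aug 1, Aug 2, skipping weekends) brings us to Friday, 2024/08/02, which is the last day of the resolution window.
The last day of the notice period: 2024/08/02 + 5 days = 2024/08/07.
Adding 10 calendar days to 2024/08/07 gives 2024/08/17, which is the last day of the waiting period.
Adding 24 calendar days to 2024/08/17 gives 2024/09/10, which is the date on which the service credit becomes due. 2024/09/10 is a Tuesday and is not a listed holiday, so no roll-forward applies.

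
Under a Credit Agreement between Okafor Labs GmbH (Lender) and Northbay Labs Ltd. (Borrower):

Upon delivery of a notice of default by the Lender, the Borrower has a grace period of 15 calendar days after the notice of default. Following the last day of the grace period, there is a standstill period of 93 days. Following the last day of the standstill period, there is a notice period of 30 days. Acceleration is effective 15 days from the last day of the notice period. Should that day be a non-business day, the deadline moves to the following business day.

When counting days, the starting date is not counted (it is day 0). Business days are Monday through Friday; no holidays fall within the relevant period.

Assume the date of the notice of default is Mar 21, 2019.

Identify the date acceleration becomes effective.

Adding 15 calendar days to Mar 21, 2019 gives Apr 5, 2019, which is the last day of the grace period.
The last day of the standstill period: Apr 5, 2019 + 93 days = Jul 7, 2019.
The last day of the notice period: Jul 7, 2019 + 30 days = Aug 6, 2019.
The date acceleration becomes effective: Aug 6, 2019 + 15 days = Aug 21, 2019. Aug 21, 2019 is a Wednesday, so no roll-forward applies.

Aug 21, 2019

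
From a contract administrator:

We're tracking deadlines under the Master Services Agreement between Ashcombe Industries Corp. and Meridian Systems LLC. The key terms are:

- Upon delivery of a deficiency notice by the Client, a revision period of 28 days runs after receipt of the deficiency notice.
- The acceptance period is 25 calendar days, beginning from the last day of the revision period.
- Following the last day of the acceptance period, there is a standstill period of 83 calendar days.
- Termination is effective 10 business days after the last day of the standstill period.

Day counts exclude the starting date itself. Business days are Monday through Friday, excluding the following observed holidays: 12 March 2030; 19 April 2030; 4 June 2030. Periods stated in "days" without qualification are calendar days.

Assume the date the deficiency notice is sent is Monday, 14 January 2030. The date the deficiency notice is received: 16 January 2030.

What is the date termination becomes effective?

17 June 2030

Adding 28 calendar days to 16 January 2030 gives 13 February 2030, which is the last day of the revision period.
The last day of the acceptance period: 25 calendar days after 13 February 2030 is 10 March 2030.
The last day of the standstill period: 10 March 2030 + 83 days = 1 June 2030.
The date termination becomes effective: counting 10 business days from Saturday, 1 June 2030 (Jun 3, Jun 5, Jun 6, Jun 7, Jun 10, Jun 11, Jun 12, Jun 13, Jun 14, Jun 17, skipping weekends and the listed holiday on Jun 4) reaches Monday, 17 June 2030.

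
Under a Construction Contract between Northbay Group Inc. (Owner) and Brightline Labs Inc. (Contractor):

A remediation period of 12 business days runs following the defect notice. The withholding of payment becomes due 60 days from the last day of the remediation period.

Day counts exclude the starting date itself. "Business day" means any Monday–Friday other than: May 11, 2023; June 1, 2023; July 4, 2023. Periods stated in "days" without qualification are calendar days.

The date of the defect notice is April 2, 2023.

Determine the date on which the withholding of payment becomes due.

From Sunday, April 2, 2023, 12 business days (Apr 3, Apr 4, Apr 5, Apr 6, …, Apr 14, Apr 17, Apr 18, skipping weekends) brings us to Tuesday, April 18, 2023, which is the last day of the remediation period.
The date on which the withholding of payment becomes due: April 18, 2023 + 60 days = June 17, 2023.

June 17, 2023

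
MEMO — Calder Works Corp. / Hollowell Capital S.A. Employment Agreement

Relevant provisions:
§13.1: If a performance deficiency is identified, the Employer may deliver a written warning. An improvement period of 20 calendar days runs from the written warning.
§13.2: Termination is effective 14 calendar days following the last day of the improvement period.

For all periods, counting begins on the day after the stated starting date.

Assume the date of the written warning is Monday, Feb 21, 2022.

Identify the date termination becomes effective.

The last day of the improvement period: Feb 21, 2022 + 20 days = Mar 13, 2022.
The date termination becomes effective: 14 calendar days after Mar 13, 2022 is Mar 27, 2022.

Mar 27, 2022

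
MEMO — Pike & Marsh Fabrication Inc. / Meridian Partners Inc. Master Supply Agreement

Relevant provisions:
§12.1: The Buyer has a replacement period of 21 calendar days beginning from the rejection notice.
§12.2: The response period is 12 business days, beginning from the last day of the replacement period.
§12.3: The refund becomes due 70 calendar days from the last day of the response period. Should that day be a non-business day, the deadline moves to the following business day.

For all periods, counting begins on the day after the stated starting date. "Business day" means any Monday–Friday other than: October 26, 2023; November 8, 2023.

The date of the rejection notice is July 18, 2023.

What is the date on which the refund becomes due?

The last day of the replacement period: July 18, 2023 + 21 days = August 8, 2023.
The last day of the response period: counting 12 business days from Tuesday, August 8, 2023 (Aug 9, Aug 10, Aug 11, Aug 14, …, Aug 22, Aug 23, Aug 24, skipping weekends) reaches Thursday, August 24, 2023.
The date on which the refund becomes due: 70 calendar days after August 24, 2023 is November 2, 2023. November 2, 2023 is a Thursday and is not a listed holiday, so no roll-forward applies.

November 2, 2023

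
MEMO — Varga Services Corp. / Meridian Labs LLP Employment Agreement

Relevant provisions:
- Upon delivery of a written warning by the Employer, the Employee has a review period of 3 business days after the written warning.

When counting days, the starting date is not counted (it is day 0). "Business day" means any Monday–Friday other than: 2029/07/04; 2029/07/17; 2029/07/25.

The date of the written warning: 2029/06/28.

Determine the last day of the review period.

2029/07/03

The last day of the review period: counting 3 business days from Thursday, 2029/06/28 (Jun 29, Jul 2, Jul 3, skipping weekends) reaches Tuesday, 2029/07/03.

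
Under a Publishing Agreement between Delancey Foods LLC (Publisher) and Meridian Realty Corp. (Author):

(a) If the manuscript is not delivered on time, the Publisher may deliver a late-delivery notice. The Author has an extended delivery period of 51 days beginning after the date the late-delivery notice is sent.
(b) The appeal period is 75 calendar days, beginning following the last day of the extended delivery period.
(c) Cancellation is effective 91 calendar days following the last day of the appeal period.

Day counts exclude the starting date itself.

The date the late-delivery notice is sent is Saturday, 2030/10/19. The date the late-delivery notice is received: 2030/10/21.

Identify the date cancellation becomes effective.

The last day of the extended delivery period: 2030/10/19 + 51 days = 2030/12/09.
The last day of the appeal period: 2030/12/09 + 75 days = 2031/02/22.
The date cancellation becomes effective: 91 calendar days after 2031/02/22 is 2031/05/24.

2031/05/24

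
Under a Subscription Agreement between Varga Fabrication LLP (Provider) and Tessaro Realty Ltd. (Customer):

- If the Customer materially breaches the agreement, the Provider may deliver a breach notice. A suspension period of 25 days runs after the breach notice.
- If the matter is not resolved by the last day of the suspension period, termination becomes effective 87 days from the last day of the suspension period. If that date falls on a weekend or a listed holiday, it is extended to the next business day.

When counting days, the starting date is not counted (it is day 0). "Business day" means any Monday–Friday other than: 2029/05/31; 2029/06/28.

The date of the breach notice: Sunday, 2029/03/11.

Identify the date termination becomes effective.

Adding 25 calendar days to 2029/03/11 gives 2029/04/05, which is the last day of the suspension period.
The date termination becomes effective: 87 calendar days after 2029/04/05 is 2029/07/01. That falls on a Sunday, so it rolls to the next business day, Monday, 2029/07/02.

2029/07/02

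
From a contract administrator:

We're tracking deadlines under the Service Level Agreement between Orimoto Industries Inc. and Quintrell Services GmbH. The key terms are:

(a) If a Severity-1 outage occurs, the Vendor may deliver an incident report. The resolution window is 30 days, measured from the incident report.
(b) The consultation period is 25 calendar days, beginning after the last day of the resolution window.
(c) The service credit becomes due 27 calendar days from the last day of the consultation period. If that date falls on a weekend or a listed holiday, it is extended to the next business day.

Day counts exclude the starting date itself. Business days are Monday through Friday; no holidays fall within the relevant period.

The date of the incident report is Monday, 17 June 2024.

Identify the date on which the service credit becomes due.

9 September 2024

The last day of the resolution window: 30 calendar days after 17 June 2024 is 17 July 2024.
The last day of the consultation period: 17 July 2024 + 25 days = 11 August 2024.
The date on which the service credit becomes due: 27 calendar days after 11 August 2024 is 7 September 2024. That falls on a Saturday, so it rolls to the next business day, Monday, 9 September 2024.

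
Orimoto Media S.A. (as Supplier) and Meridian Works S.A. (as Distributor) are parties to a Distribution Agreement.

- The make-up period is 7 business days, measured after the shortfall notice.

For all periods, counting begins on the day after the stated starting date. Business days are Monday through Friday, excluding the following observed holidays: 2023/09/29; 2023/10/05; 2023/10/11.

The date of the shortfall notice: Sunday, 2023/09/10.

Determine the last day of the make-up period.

The last day of the make-up period: 7 business days after Sunday, 2023/09/10, skipping weekends — Sep 11, Sep 12, Sep 13, Sep 14, Sep 15, Sep 18, Sep 19 — lands on Tuesday, 2023/09/19.

2023/09/19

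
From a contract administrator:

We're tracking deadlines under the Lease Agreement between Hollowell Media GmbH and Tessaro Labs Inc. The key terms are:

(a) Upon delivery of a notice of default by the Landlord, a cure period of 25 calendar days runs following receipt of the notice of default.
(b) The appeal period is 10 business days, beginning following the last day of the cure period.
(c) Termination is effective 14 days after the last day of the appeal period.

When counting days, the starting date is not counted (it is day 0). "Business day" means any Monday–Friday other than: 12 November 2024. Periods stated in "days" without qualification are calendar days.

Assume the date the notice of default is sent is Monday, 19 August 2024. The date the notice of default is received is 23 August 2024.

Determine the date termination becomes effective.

15 October 2024

The last day of the cure period: 23 August 2024 + 25 days = 17 September 2024.
From Tuesday, 17 September 2024, 10 business days (Sep 18, Sep 19, Sep 20, Sep 23, Sep 24, Sep 25, Sep 26, Sep 27, Sep 30, Oct 1, skipping weekends) brings us to Tuesday, 1 October 2024, which is the last day of the appeal period.
Adding 14 calendar days to 1 October 2024 gives 15 October 2024, which is the date termination becomes effective.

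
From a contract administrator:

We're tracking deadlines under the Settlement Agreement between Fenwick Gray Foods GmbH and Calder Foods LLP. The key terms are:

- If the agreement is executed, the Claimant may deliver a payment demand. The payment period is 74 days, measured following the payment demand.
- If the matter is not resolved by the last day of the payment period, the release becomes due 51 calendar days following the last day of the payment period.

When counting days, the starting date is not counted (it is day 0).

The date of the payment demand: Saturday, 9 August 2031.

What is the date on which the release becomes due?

Adding 74 calendar days to 9 August 2031 gives 22 October 2031, which is the last day of the payment period.
The date on which the release becomes due: 22 October 2031 + 51 days = 12 December 2031.

12 December 2031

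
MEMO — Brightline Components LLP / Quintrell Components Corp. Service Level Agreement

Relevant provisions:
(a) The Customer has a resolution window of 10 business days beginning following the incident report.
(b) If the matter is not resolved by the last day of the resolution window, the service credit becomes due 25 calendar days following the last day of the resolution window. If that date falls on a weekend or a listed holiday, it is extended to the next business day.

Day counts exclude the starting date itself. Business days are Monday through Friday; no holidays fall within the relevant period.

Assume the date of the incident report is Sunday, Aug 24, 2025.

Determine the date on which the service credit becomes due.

The last day of the resolution window: 10 business days after Sunday, Aug 24, 2025, skipping weekends — Aug 25, Aug 26, Aug 27, Aug 28, Aug 29, Sep 1, Sep 2, Sep 3, Sep 4, Sep 5 — lands on Friday, Sep 5, 2025.
The date on which the service credit becomes due: 25 calendar days after Sep 5, 2025 is Sep 30, 2025. Sep 30, 2025 is a Tuesday, so no roll-forward applies.

Sep 30, 2025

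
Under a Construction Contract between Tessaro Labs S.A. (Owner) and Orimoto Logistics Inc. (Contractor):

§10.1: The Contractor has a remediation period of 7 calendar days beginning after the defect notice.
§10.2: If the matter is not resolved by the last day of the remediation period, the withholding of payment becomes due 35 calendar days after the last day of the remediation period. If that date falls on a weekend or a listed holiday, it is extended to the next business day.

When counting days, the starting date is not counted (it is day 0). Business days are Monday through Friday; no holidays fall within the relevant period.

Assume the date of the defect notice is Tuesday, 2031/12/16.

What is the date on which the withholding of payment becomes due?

2032/01/27

The last day of the remediation period: 2031/12/16 + 7 days = 2031/12/23.
The date on which the withholding of payment becomes due: 35 calendar days after 2031/12/23 is 2032/01/27. 2032/01/27 is a Tuesday, so no roll-forward applies.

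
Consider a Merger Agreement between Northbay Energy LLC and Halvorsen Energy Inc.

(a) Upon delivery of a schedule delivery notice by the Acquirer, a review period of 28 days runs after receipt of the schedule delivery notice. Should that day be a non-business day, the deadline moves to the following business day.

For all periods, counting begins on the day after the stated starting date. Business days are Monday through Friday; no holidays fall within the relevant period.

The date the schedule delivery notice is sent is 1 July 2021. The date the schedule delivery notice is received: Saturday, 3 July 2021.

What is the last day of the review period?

2 August 2021

The last day of the review period: 28 calendar days after 3 July 2021 is 31 July 2021. That falls on a Saturday, so it rolls to the next business day, Monday, 2 August 2021.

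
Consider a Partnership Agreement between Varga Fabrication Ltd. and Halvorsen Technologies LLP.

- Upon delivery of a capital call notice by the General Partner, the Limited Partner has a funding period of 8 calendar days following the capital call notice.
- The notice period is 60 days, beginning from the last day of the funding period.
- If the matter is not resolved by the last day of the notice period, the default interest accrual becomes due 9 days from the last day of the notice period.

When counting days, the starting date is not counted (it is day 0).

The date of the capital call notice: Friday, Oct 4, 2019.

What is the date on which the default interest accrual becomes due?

Adding 8 calendar days to Oct 4, 2019 gives Oct 12, 2019, which is the last day of the funding period.
The last day of the notice period: Oct 12, 2019 + 60 days = Dec 11, 2019.
Adding 9 calendar days to Dec 11, 2019 gives Dec 20, 2019, which is the date on which the default interest accrual becomes due.

Dec 20, 2019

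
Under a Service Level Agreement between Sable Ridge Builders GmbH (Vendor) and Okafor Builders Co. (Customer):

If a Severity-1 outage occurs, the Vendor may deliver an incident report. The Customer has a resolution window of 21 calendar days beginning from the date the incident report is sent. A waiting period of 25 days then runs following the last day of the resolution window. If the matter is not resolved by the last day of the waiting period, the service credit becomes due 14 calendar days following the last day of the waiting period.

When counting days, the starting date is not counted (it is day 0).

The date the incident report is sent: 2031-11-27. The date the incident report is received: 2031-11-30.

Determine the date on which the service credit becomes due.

Adding 21 calendar days to 2031-11-27 gives 2031-12-18, which is the last day of the resolution window.
The last day of the waiting period: 25 calendar days after 2031-12-18 is 2032-01-12.
The date on which the service credit becomes due: 14 calendar days after 2032-01-12 is 2032-01-26.

2032-01-26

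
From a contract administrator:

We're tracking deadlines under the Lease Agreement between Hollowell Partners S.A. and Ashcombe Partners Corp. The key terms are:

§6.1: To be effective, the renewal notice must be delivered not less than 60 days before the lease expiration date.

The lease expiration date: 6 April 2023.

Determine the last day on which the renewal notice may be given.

Counting back 60 calendar days from 6 April 2023 gives 5 February 2023.

5 February 2023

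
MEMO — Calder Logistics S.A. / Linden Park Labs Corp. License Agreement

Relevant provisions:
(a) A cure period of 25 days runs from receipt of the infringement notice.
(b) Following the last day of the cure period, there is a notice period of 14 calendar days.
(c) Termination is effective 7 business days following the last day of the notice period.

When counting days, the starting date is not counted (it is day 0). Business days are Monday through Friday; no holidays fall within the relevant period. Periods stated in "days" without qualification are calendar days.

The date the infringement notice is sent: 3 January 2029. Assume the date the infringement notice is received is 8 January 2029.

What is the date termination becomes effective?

27 February 2029

The last day of the cure period: 8 January 2029 + 25 days = 2 February 2029.
The last day of the notice period: 2 February 2029 + 14 days = 16 February 2029.
The date termination becomes effective: 7 business days after Friday, 16 February 2029, skipping weekends — Feb 19, Feb 20, Feb 21, Feb 22, Feb 23, Feb 26, Feb 27 — lands on Tuesday, 27 February 2029.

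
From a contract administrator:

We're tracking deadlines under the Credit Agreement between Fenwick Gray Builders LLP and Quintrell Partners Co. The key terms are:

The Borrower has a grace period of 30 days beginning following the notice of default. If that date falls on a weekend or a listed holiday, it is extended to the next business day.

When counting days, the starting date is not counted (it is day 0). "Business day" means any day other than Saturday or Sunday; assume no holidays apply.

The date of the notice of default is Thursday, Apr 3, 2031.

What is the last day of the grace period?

Adding 30 calendar days to Apr 3, 2031 gives May 3, 2031, which is the last day of the grace period. That falls on a Saturday, so it rolls to the next business day, Monday, May 5, 2031.

May 5, 2031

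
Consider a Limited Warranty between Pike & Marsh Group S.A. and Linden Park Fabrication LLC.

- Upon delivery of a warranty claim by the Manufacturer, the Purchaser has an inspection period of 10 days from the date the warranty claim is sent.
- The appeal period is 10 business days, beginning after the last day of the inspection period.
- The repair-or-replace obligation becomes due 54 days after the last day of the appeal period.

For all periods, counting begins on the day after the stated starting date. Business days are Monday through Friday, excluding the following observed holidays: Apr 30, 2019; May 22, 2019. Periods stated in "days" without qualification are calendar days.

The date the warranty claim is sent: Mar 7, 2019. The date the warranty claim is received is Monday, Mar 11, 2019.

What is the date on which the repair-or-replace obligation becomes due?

Adding 10 calendar days to Mar 7, 2019 gives Mar 17, 2019, which is the last day of the inspection period.
The last day of the appeal period: 10 business days after Sunday, Mar 17, 2019, skipping weekends — Mar 18, Mar 19, Mar 20, Mar 21, Mar 22, Mar 25, Mar 26, Mar 27, Mar 28, Mar 29 — lands on Friday, Mar 29, 2019.
The date on which the repair-or-replace obligation becomes due: Mar 29, 2019 + 54 days = May 22, 2019.

May 22, 2019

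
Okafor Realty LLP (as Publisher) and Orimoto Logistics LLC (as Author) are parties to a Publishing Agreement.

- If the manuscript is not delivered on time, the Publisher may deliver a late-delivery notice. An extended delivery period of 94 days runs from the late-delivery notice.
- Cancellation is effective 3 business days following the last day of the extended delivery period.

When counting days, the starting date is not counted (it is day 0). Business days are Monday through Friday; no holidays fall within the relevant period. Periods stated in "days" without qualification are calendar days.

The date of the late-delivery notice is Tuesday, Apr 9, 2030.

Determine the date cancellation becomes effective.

The last day of the extended delivery period: 94 calendar days after Apr 9, 2030 is Jul 12, 2030.
The date cancellation becomes effective: 3 business days after Friday, Jul 12, 2030, skipping weekends — Jul 15, Jul 16, Jul 17 — lands on Wednesday, Jul 17, 2030.

Jul 17, 2030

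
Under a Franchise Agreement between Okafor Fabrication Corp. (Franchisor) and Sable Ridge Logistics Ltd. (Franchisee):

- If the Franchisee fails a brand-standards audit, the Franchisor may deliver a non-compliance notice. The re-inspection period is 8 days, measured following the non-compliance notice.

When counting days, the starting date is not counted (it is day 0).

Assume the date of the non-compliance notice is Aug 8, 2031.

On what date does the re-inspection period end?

Aug 16, 2031

Adding 8 calendar days to Aug 8, 2031 gives Aug 16, 2031, which is the last day of the re-inspection period.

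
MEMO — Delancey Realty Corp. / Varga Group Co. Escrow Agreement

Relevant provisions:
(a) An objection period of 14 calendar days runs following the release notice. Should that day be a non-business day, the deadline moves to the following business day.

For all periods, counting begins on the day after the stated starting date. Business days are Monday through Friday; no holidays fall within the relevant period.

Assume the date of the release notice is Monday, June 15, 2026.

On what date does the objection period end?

June 29, 2026

Adding 14 calendar days to June 15, 2026 gives June 29, 2026, which is the last day of the objection period. June 29, 2026 is a Monday, so no roll-forward applies.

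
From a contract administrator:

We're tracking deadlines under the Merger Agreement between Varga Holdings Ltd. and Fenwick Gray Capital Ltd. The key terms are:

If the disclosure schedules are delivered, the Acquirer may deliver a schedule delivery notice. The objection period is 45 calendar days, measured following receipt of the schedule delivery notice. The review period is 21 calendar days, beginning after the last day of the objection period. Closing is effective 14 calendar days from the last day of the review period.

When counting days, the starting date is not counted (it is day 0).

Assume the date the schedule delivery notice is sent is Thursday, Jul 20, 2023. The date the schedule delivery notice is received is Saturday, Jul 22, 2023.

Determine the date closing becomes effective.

Oct 10, 2023

The last day of the objection period: Jul 22, 2023 + 45 days = Sep 5, 2023.
Adding 21 calendar days to Sep 5, 2023 gives Sep 26, 2023, which is the last day of the review period.
The date closing becomes effective: 14 calendar days after Sep 26, 2023 is Oct 10, 2023.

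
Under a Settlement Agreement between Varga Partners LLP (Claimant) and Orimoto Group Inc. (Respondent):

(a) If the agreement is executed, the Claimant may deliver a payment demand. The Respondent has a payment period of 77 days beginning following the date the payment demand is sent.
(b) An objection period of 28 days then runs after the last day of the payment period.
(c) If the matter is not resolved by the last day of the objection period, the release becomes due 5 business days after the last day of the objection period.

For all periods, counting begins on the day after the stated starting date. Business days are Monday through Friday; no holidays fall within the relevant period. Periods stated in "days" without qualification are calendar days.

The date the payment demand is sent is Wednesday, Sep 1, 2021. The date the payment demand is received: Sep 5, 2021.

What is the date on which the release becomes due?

Dec 22, 2021

The last day of the payment period: Sep 1, 2021 + 77 days = Nov 17, 2021.
The last day of the objection period: Nov 17, 2021 + 28 days = Dec 15, 2021.
The date on which the release becomes due: counting 5 business days from Wednesday, Dec 15, 2021 (Dec 16, Dec 17, Dec 20, Dec 21, Dec 22, skipping weekends) reaches Wednesday, Dec 22, 2021.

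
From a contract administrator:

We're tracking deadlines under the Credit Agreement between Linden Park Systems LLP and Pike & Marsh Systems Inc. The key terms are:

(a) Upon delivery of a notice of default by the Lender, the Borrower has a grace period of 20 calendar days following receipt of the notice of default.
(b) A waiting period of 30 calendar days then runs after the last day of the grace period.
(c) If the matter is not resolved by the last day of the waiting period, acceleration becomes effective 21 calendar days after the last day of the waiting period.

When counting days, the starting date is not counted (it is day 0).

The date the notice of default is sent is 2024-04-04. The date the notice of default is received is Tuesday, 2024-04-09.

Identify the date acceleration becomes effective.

2024-06-19

The last day of the grace period: 2024-04-09 + 20 days = 2024-04-29.
Adding 30 calendar days to 2024-04-29 gives 2024-05-29, which is the last day of the waiting period.
The date acceleration becomes effective: 2024-05-29 + 21 days = 2024-06-19.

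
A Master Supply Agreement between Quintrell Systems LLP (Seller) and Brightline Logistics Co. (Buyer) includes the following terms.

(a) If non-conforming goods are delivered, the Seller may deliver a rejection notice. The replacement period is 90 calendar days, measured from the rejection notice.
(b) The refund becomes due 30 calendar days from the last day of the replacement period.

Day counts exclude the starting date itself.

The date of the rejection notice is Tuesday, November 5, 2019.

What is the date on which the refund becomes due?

Adding 90 calendar days to November 5, 2019 gives February 3, 2020, which is the last day of the replacement period.
The date on which the refund becomes due: 30 calendar days after February 3, 2020 is March 4, 2020.

March 4, 2020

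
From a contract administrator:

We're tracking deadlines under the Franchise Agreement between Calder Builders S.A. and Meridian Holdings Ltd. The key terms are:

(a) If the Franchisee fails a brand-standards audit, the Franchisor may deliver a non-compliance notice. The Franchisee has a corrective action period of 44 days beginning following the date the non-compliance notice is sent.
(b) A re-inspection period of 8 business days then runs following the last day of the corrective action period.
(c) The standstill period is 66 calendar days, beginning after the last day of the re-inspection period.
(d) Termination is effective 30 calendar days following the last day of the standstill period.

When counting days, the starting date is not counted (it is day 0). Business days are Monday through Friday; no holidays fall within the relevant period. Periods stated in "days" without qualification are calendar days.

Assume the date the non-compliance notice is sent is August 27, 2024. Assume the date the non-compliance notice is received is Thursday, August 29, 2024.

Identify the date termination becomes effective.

January 26, 2025

The last day of the corrective action period: August 27, 2024 + 44 days = October 10, 2024.
The last day of the re-inspection period: counting 8 business days from Thursday, October 10, 2024 (Oct 11, Oct 14, Oct 15, Oct 16, Oct 17, Oct 18, Oct 21, Oct 22, skipping weekends) reaches Tuesday, October 22, 2024.
The last day of the standstill period: 66 calendar days after October 22, 2024 is December 27, 2024.
The date termination becomes effective: 30 calendar days after December 27, 2024 is January 26, 2025.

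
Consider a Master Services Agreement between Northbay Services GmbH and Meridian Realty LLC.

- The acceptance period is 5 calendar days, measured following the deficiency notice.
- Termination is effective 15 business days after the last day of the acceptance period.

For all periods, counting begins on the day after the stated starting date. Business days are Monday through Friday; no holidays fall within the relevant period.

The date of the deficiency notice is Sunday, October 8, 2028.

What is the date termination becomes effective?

The last day of the acceptance period: 5 calendar days after October 8, 2028 is October 13, 2028.
The date termination becomes effective: 15 business days after Friday, October 13, 2028, skipping weekends — Oct 16, Oct 17, Oct 18, Oct 19, …, Nov 1, Nov 2, Nov 3 — lands on Friday, November 3, 2028.

November 3, 2028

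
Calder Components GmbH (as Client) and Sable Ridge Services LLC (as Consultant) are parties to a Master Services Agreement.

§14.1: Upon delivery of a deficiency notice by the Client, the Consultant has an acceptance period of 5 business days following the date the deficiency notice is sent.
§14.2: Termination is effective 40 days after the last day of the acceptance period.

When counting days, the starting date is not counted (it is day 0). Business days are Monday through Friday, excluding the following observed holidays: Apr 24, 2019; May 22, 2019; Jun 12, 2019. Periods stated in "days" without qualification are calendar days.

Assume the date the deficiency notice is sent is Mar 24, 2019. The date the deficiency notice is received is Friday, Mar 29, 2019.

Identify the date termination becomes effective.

May 8, 2019

From Sunday, Mar 24, 2019, 5 business days (Mar 25, Mar 26, Mar 27, Mar 28, Mar 29, skipping weekends) brings us to Friday, Mar 29, 2019, which is the last day of the acceptance period.
Adding 40 calendar days to Mar 29, 2019 gives May 8, 2019, which is the date termination becomes effective.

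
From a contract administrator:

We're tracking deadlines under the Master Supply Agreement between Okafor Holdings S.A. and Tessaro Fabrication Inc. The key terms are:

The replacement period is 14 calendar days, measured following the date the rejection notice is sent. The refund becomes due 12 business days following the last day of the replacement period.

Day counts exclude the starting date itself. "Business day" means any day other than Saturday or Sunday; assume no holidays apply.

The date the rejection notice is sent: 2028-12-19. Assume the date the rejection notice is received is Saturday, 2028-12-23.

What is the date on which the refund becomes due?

2029-01-18

The last day of the replacement period: 14 calendar days after 2028-12-19 is 2029-01-02.
The date on which the refund becomes due: 12 business days after Tuesday, 2029-01-02, skipping weekends — Jan 3, Jan 4, Jan 5, Jan 8, …, Jan 16, Jan 17, Jan 18 — lands on Thursday, 2029-01-18.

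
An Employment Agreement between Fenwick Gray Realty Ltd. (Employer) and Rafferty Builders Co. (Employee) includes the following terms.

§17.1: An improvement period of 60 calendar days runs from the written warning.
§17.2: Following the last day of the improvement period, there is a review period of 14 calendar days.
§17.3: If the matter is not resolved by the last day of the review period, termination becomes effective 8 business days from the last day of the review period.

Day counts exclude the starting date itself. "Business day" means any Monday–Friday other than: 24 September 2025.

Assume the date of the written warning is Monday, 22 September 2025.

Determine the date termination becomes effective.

17 December 2025

The last day of the improvement period: 60 calendar days after 22 September 2025 is 21 November 2025.
Adding 14 calendar days to 21 November 2025 gives 5 December 2025, which is the last day of the review period.
The date termination becomes effective: counting 8 business days from Friday, 5 December 2025 (Dec 8, Dec 9, Dec 10, Dec 11, Dec 12, Dec 15, Dec 16, Dec 17, skipping weekends) reaches Wednesday, 17 December 2025.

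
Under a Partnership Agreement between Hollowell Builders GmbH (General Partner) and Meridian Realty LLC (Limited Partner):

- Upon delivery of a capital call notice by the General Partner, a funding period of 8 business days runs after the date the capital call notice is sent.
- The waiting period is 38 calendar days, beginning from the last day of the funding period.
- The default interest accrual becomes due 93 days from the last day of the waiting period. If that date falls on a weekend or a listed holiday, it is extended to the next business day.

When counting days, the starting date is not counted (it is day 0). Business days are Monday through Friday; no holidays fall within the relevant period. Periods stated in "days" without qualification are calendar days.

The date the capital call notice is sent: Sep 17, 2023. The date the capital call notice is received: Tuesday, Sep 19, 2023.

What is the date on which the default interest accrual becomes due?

Feb 5, 2024

From Sunday, Sep 17, 2023, 8 business days (Sep 18, Sep 19, Sep 20, Sep 21, Sep 22, Sep 25, Sep 26, Sep 27, skipping weekends) brings us to Wednesday, Sep 27, 2023, which is the last day of the funding period.
Adding 38 calendar days to Sep 27, 2023 gives Nov 4, 2023, which is the last day of the waiting period.
The date on which the default interest accrual becomes due: 93 calendar days after Nov 4, 2023 is Feb 5, 2024. Feb 5, 2024 is a Monday, so no roll-forward applies.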